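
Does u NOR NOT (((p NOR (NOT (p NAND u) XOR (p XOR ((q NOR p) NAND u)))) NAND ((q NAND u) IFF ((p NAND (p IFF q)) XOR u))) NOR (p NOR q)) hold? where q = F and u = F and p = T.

F

Substituting q=F, u=F, p=T:
p NAND u = T NAND F = T
NOT (p NAND u) = NOT T = F
q NOR p = F NOR T = F
(q NOR p) NAND u = F NAND F = T
p XOR ((q NOR p) NAND u) = T XOR T = F
NOT (p NAND u) XOR (p XOR ((q NOR p) NAND u)) = F XOR F = F
p NOR (NOT (p NAND u) XOR (p XOR ((q NOR p) NAND u))) = T NOR F = F
q NAND u = F NAND F = T
p IFF q = T IFF F = F
p NAND (p IFF q) = T NAND F = T
(p NAND (p IFF q)) XOR u = T XOR F = T
(q NAND u) IFF ((p NAND (p IFF q)) XOR u) = T IFF T = T
(p NOR (NOT (p NAND u) XOR (p XOR ((q NOR p) NAND u)))) NAND ((q NAND u) IFF ((p NAND (p IFF q)) XOR u)) = F NAND T = T
p NOR q = T NOR F = F
((p NOR (NOT (p NAND u) XOR (p XOR ((q NOR p) NAND u)))) NAND ((q NAND u) IFF ((p NAND (p IFF q)) XOR u))) NOR (p NOR q) = T NOR F = F
NOT (((p NOR (NOT (p NAND u) XOR (p XOR ((q NOR p) NAND u)))) NAND ((q NAND u) IFF ((p NAND (p IFF q)) XOR u))) NOR (p NOR q)) = NOT F = T
u NOR NOT (((p NOR (NOT (p NAND u) XOR (p XOR ((q NOR p) NAND u)))) NAND ((q NAND u) IFF ((p NAND (p IFF q)) XOR u))) NOR (p NOR q)) = F NOR T = F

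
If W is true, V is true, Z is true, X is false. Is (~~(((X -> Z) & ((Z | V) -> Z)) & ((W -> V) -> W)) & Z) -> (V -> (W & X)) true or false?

X -> Z = F -> T = T
Z | V = T | T = T
(Z | V) -> Z = T -> T = T
(X -> Z) & ((Z | V) -> Z) = T & T = T
W -> V = T -> T = T
(W -> V) -> W = T -> T = T
((X -> Z) & ((Z | V) -> Z)) & ((W -> V) -> W) = T & T = T
~(((X -> Z) & ((Z | V) -> Z)) & ((W -> V) -> W)) = ~T = F
~~(((X -> Z) & ((Z | V) -> Z)) & ((W -> V) -> W)) = ~F = T
~~(((X -> Z) & ((Z | V) -> Z)) & ((W -> V) -> W)) & Z = T & T = T
W & X = T & F = F
V -> (W & X) = T -> F = F
(~~(((X -> Z) & ((Z | V) -> Z)) & ((W -> V) -> W)) & Z) -> (V -> (W & X)) = T -> F = F

F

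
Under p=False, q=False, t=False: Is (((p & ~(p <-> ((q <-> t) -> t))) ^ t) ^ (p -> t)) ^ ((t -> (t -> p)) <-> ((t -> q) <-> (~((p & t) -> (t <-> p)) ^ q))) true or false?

Substituting p=False, q=False, t=False:
q <-> t = False <-> False = True
(q <-> t) -> t = True -> False = False
p <-> ((q <-> t) -> t) = False <-> False = True
~(p <-> ((q <-> t) -> t)) = ~True = False
p & ~(p <-> ((q <-> t) -> t)) = False & False = False
(p & ~(p <-> ((q <-> t) -> t))) ^ t = False ^ False = False
p -> t = False -> False = True
((p & ~(p <-> ((q <-> t) -> t))) ^ t) ^ (p -> t) = False ^ True = True
t -> p = False -> False = True
t -> (t -> p) = False -> True = True
t -> q = False -> False = True
p & t = False & False = False
t <-> p = False <-> False = True
(p & t) -> (t <-> p) = False -> True = True
~((p & t) -> (t <-> p)) = ~True = False
~((p & t) -> (t <-> p)) ^ q = False ^ False = False
(t -> q) <-> (~((p & t) -> (t <-> p)) ^ q) = True <-> False = False
(t -> (t -> p)) <-> ((t -> q) <-> (~((p & t) -> (t <-> p)) ^ q)) = True <-> False = False
(((p & ~(p <-> ((q <-> t) -> t))) ^ t) ^ (p -> t)) ^ ((t -> (t -> p)) <-> ((t -> q) <-> (~((p & t) -> (t <-> p)) ^ q))) = True ^ False = True

True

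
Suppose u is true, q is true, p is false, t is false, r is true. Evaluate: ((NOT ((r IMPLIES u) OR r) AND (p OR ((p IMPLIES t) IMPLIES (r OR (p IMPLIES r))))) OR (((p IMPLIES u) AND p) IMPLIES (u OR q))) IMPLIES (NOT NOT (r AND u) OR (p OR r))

true

r IMPLIES u = true IMPLIES true = true
(r IMPLIES u) OR r = true OR true = true
NOT ((r IMPLIES u) OR r) = NOT true = false
p IMPLIES t = false IMPLIES false = true
p IMPLIES r = false IMPLIES true = true
r OR (p IMPLIES r) = true OR true = true
(p IMPLIES t) IMPLIES (r OR (p IMPLIES r)) = true IMPLIES true = true
p OR ((p IMPLIES t) IMPLIES (r OR (p IMPLIES r))) = false OR true = true
NOT ((r IMPLIES u) OR r) AND (p OR ((p IMPLIES t) IMPLIES (r OR (p IMPLIES r)))) = false AND true = false
p IMPLIES u = false IMPLIES true = true
(p IMPLIES u) AND p = true AND false = false
u OR q = true OR true = true
((p IMPLIES u) AND p) IMPLIES (u OR q) = false IMPLIES true = true
(NOT ((r IMPLIES u) OR r) AND (p OR ((p IMPLIES t) IMPLIES (r OR (p IMPLIES r))))) OR (((p IMPLIES u) AND p) IMPLIES (u OR q)) = false OR true = true
r AND u = true AND true = true
NOT (r AND u) = NOT true = false
NOT NOT (r AND u) = NOT false = true
p OR r = false OR true = true
NOT NOT (r AND u) OR (p OR r) = true OR true = true
((NOT ((r IMPLIES u) OR r) AND (p OR ((p IMPLIES t) IMPLIES (r OR (p IMPLIES r))))) OR (((p IMPLIES u) AND p) IMPLIES (u OR q))) IMPLIES (NOT NOT (r AND u) OR (p OR r)) = true IMPLIES true = true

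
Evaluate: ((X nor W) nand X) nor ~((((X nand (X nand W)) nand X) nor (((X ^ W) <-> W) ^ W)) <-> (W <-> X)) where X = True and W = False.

False

Substituting X=True, W=False:
X nor W = True nor False = False
(X nor W) nand X = False nand True = True
X nand W = True nand False = True
X nand (X nand W) = True nand True = False
(X nand (X nand W)) nand X = False nand True = True
X ^ W = True ^ False = True
(X ^ W) <-> W = True <-> False = False
((X ^ W) <-> W) ^ W = False ^ False = False
((X nand (X nand W)) nand X) nor (((X ^ W) <-> W) ^ W) = True nor False = False
W <-> X = False <-> True = False
(((X nand (X nand W)) nand X) nor (((X ^ W) <-> W) ^ W)) <-> (W <-> X) = False <-> False = True
~((((X nand (X nand W)) nand X) nor (((X ^ W) <-> W) ^ W)) <-> (W <-> X)) = ~True = False
((X nor W) nand X) nor ~((((X nand (X nand W)) nand X) nor (((X ^ W) <-> W) ^ W)) <-> (W <-> X)) = True nor False = False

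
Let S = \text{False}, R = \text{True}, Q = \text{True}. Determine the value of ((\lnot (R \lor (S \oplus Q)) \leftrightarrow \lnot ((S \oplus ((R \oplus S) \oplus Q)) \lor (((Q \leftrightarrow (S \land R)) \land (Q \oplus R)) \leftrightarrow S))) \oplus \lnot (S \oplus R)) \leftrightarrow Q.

\text{True}

Substituting S=\text{False}, R=\text{True}, Q=\text{True}:
S \oplus Q = \text{False} \oplus \text{True} = \text{True}
R \lor (S \oplus Q) = \text{True} \lor \text{True} = \text{True}
\lnot (R \lor (S \oplus Q)) = \lnot \text{True} = \text{False}
R \oplus S = \text{True} \oplus \text{False} = \text{True}
(R \oplus S) \oplus Q = \text{True} \oplus \text{True} = \text{False}
S \oplus ((R \oplus S) \oplus Q) = \text{False} \oplus \text{False} = \text{False}
S \land R = \text{False} \land \text{True} = \text{False}
Q \leftrightarrow (S \land R) = \text{True} \leftrightarrow \text{False} = \text{False}
Q \oplus R = \text{True} \oplus \text{True} = \text{False}
(Q \leftrightarrow (S \land R)) \land (Q \oplus R) = \text{False} \land \text{False} = \text{False}
((Q \leftrightarrow (S \land R)) \land (Q \oplus R)) \leftrightarrow S = \text{False} \leftrightarrow \text{False} = \text{True}
(S \oplus ((R \oplus S) \oplus Q)) \lor (((Q \leftrightarrow (S \land R)) \land (Q \oplus R)) \leftrightarrow S) = \text{False} \lor \text{True} = \text{True}
\lnot ((S \oplus ((R \oplus S) \oplus Q)) \lor (((Q \leftrightarrow (S \land R)) \land (Q \oplus R)) \leftrightarrow S)) = \lnot \text{True} = \text{False}
\lnot (R \lor (S \oplus Q)) \leftrightarrow \lnot ((S \oplus ((R \oplus S) \oplus Q)) \lor (((Q \leftrightarrow (S \land R)) \land (Q \oplus R)) \leftrightarrow S)) = \text{False} \leftrightarrow \text{False} = \text{True}
S \oplus R = \text{False} \oplus \text{True} = \text{True}
\lnot (S \oplus R) = \lnot \text{True} = \text{False}
(\lnot (R \lor (S \oplus Q)) \leftrightarrow \lnot ((S \oplus ((R \oplus S) \oplus Q)) \lor (((Q \leftrightarrow (S \land R)) \land (Q \oplus R)) \leftrightarrow S))) \oplus \lnot (S \oplus R) = \text{True} \oplus \text{False} = \text{True}
((\lnot (R \lor (S \oplus Q)) \leftrightarrow \lnot ((S \oplus ((R \oplus S) \oplus Q)) \lor (((Q \leftrightarrow (S \land R)) \land (Q \oplus R)) \leftrightarrow S))) \oplus \lnot (S \oplus R)) \leftrightarrow Q = \text{True} \leftrightarrow \text{True} = \text{True}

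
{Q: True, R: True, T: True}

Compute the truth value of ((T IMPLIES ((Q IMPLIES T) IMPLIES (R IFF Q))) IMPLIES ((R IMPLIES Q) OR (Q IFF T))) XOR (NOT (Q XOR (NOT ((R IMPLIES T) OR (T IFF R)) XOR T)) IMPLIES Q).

False

Q IMPLIES T = True IMPLIES True = True
R IFF Q = True IFF True = True
(Q IMPLIES T) IMPLIES (R IFF Q) = True IMPLIES True = True
T IMPLIES ((Q IMPLIES T) IMPLIES (R IFF Q)) = True IMPLIES True = True
R IMPLIES Q = True IMPLIES True = True
Q IFF T = True IFF True = True
(R IMPLIES Q) OR (Q IFF T) = True OR True = True
(T IMPLIES ((Q IMPLIES T) IMPLIES (R IFF Q))) IMPLIES ((R IMPLIES Q) OR (Q IFF T)) = True IMPLIES True = True
R IMPLIES T = True IMPLIES True = True
T IFF R = True IFF True = True
(R IMPLIES T) OR (T IFF R) = True OR True = True
NOT ((R IMPLIES T) OR (T IFF R)) = NOT True = False
NOT ((R IMPLIES T) OR (T IFF R)) XOR T = False XOR True = True
Q XOR (NOT ((R IMPLIES T) OR (T IFF R)) XOR T) = True XOR True = False
NOT (Q XOR (NOT ((R IMPLIES T) OR (T IFF R)) XOR T)) = NOT False = True
NOT (Q XOR (NOT ((R IMPLIES T) OR (T IFF R)) XOR T)) IMPLIES Q = True IMPLIES True = True
((T IMPLIES ((Q IMPLIES T) IMPLIES (R IFF Q))) IMPLIES ((R IMPLIES Q) OR (Q IFF T))) XOR (NOT (Q XOR (NOT ((R IMPLIES T) OR (T IFF R)) XOR T)) IMPLIES Q) = True XOR True = False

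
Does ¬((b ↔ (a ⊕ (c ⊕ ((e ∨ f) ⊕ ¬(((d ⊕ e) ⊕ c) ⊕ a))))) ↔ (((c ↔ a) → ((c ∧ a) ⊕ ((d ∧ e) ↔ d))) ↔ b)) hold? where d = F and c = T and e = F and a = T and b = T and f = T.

F

e ∨ f = F ∨ T = T
d ⊕ e = F ⊕ F = F
(d ⊕ e) ⊕ c = F ⊕ T = T
((d ⊕ e) ⊕ c) ⊕ a = T ⊕ T = F
¬(((d ⊕ e) ⊕ c) ⊕ a) = ¬F = T
(e ∨ f) ⊕ ¬(((d ⊕ e) ⊕ c) ⊕ a) = T ⊕ T = F
c ⊕ ((e ∨ f) ⊕ ¬(((d ⊕ e) ⊕ c) ⊕ a)) = T ⊕ F = T
a ⊕ (c ⊕ ((e ∨ f) ⊕ ¬(((d ⊕ e) ⊕ c) ⊕ a))) = T ⊕ T = F
b ↔ (a ⊕ (c ⊕ ((e ∨ f) ⊕ ¬(((d ⊕ e) ⊕ c) ⊕ a)))) = T ↔ F = F
c ↔ a = T ↔ T = T
c ∧ a = T ∧ T = T
d ∧ e = F ∧ F = F
(d ∧ e) ↔ d = F ↔ F = T
(c ∧ a) ⊕ ((d ∧ e) ↔ d) = T ⊕ T = F
(c ↔ a) → ((c ∧ a) ⊕ ((d ∧ e) ↔ d)) = T → F = F
((c ↔ a) → ((c ∧ a) ⊕ ((d ∧ e) ↔ d))) ↔ b = F ↔ T = F
(b ↔ (a ⊕ (c ⊕ ((e ∨ f) ⊕ ¬(((d ⊕ e) ⊕ c) ⊕ a))))) ↔ (((c ↔ a) → ((c ∧ a) ⊕ ((d ∧ e) ↔ d))) ↔ b) = F ↔ F = T
¬((b ↔ (a ⊕ (c ⊕ ((e ∨ f) ⊕ ¬(((d ⊕ e) ⊕ c) ⊕ a))))) ↔ (((c ↔ a) → ((c ∧ a) ⊕ ((d ∧ e) ↔ d))) ↔ b)) = ¬T = F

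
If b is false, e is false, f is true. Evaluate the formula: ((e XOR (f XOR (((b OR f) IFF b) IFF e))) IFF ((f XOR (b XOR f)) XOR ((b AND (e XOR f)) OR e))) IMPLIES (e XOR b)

Substituting b=false, e=false, f=true:
b OR f = false OR true = true
(b OR f) IFF b = true IFF false = false
((b OR f) IFF b) IFF e = false IFF false = true
f XOR (((b OR f) IFF b) IFF e) = true XOR true = false
e XOR (f XOR (((b OR f) IFF b) IFF e)) = false XOR false = false
b XOR f = false XOR true = true
f XOR (b XOR f) = true XOR true = false
e XOR f = false XOR true = true
b AND (e XOR f) = false AND true = false
(b AND (e XOR f)) OR e = false OR false = false
(f XOR (b XOR f)) XOR ((b AND (e XOR f)) OR e) = false XOR false = false
(e XOR (f XOR (((b OR f) IFF b) IFF e))) IFF ((f XOR (b XOR f)) XOR ((b AND (e XOR f)) OR e)) = false IFF false = true
e XOR b = false XOR false = false
((e XOR (f XOR (((b OR f) IFF b) IFF e))) IFF ((f XOR (b XOR f)) XOR ((b AND (e XOR f)) OR e))) IMPLIES (e XOR b) = true IMPLIES false = false

false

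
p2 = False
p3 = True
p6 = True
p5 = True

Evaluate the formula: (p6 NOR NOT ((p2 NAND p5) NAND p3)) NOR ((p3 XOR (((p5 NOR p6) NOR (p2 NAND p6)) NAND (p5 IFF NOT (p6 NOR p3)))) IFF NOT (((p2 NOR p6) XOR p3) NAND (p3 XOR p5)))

False

p2 NAND p5 = False NAND True = True
(p2 NAND p5) NAND p3 = True NAND True = False
NOT ((p2 NAND p5) NAND p3) = NOT False = True
p6 NOR NOT ((p2 NAND p5) NAND p3) = True NOR True = False
p5 NOR p6 = True NOR True = False
p2 NAND p6 = False NAND True = True
(p5 NOR p6) NOR (p2 NAND p6) = False NOR True = False
p6 NOR p3 = True NOR True = False
NOT (p6 NOR p3) = NOT False = True
p5 IFF NOT (p6 NOR p3) = True IFF True = True
((p5 NOR p6) NOR (p2 NAND p6)) NAND (p5 IFF NOT (p6 NOR p3)) = False NAND True = True
p3 XOR (((p5 NOR p6) NOR (p2 NAND p6)) NAND (p5 IFF NOT (p6 NOR p3))) = True XOR True = False
p2 NOR p6 = False NOR True = False
(p2 NOR p6) XOR p3 = False XOR True = True
p3 XOR p5 = True XOR True = False
((p2 NOR p6) XOR p3) NAND (p3 XOR p5) = True NAND False = True
NOT (((p2 NOR p6) XOR p3) NAND (p3 XOR p5)) = NOT True = False
(p3 XOR (((p5 NOR p6) NOR (p2 NAND p6)) NAND (p5 IFF NOT (p6 NOR p3)))) IFF NOT (((p2 NOR p6) XOR p3) NAND (p3 XOR p5)) = False IFF False = True
(p6 NOR NOT ((p2 NAND p5) NAND p3)) NOR ((p3 XOR (((p5 NOR p6) NOR (p2 NAND p6)) NAND (p5 IFF NOT (p6 NOR p3)))) IFF NOT (((p2 NOR p6) XOR p3) NAND (p3 XOR p5))) = False NOR True = False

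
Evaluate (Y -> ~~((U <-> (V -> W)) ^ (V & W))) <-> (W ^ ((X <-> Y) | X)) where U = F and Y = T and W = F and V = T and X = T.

T

V -> W = T -> F = F
U <-> (V -> W) = F <-> F = T
V & W = T & F = F
(U <-> (V -> W)) ^ (V & W) = T ^ F = T
~((U <-> (V -> W)) ^ (V & W)) = ~T = F
~~((U <-> (V -> W)) ^ (V & W)) = ~F = T
Y -> ~~((U <-> (V -> W)) ^ (V & W)) = T -> T = T
X <-> Y = T <-> T = T
(X <-> Y) | X = T | T = T
W ^ ((X <-> Y) | X) = F ^ T = T
(Y -> ~~((U <-> (V -> W)) ^ (V & W))) <-> (W ^ ((X <-> Y) | X)) = T <-> T = T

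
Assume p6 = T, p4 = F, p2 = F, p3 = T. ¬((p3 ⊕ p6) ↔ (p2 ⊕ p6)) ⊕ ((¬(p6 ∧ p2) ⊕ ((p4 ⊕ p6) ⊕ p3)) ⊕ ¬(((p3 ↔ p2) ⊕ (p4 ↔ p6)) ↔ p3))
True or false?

p3 ⊕ p6 = T ⊕ T = F
p2 ⊕ p6 = F ⊕ T = T
(p3 ⊕ p6) ↔ (p2 ⊕ p6) = F ↔ T = F
¬((p3 ⊕ p6) ↔ (p2 ⊕ p6)) = ¬F = T
p6 ∧ p2 = T ∧ F = F
¬(p6 ∧ p2) = ¬F = T
p4 ⊕ p6 = F ⊕ T = T
(p4 ⊕ p6) ⊕ p3 = T ⊕ T = F
¬(p6 ∧ p2) ⊕ ((p4 ⊕ p6) ⊕ p3) = T ⊕ F = T
p3 ↔ p2 = T ↔ F = F
p4 ↔ p6 = F ↔ T = F
(p3 ↔ p2) ⊕ (p4 ↔ p6) = F ⊕ F = F
((p3 ↔ p2) ⊕ (p4 ↔ p6)) ↔ p3 = F ↔ T = F
¬(((p3 ↔ p2) ⊕ (p4 ↔ p6)) ↔ p3) = ¬F = T
(¬(p6 ∧ p2) ⊕ ((p4 ⊕ p6) ⊕ p3)) ⊕ ¬(((p3 ↔ p2) ⊕ (p4 ↔ p6)) ↔ p3) = T ⊕ T = F
¬((p3 ⊕ p6) ↔ (p2 ⊕ p6)) ⊕ ((¬(p6 ∧ p2) ⊕ ((p4 ⊕ p6) ⊕ p3)) ⊕ ¬(((p3 ↔ p2) ⊕ (p4 ↔ p6)) ↔ p3)) = T ⊕ F = T

T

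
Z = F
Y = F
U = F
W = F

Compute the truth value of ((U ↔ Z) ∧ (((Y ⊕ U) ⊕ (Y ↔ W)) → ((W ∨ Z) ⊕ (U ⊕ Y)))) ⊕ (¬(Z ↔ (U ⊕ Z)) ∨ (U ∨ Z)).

F

U ↔ Z = F ↔ F = T
Y ⊕ U = F ⊕ F = F
Y ↔ W = F ↔ F = T
(Y ⊕ U) ⊕ (Y ↔ W) = F ⊕ T = T
W ∨ Z = F ∨ F = F
U ⊕ Y = F ⊕ F = F
(W ∨ Z) ⊕ (U ⊕ Y) = F ⊕ F = F
((Y ⊕ U) ⊕ (Y ↔ W)) → ((W ∨ Z) ⊕ (U ⊕ Y)) = T → F = F
(U ↔ Z) ∧ (((Y ⊕ U) ⊕ (Y ↔ W)) → ((W ∨ Z) ⊕ (U ⊕ Y))) = T ∧ F = F
U ⊕ Z = F ⊕ F = F
Z ↔ (U ⊕ Z) = F ↔ F = T
¬(Z ↔ (U ⊕ Z)) = ¬T = F
U ∨ Z = F ∨ F = F
¬(Z ↔ (U ⊕ Z)) ∨ (U ∨ Z) = F ∨ F = F
((U ↔ Z) ∧ (((Y ⊕ U) ⊕ (Y ↔ W)) → ((W ∨ Z) ⊕ (U ⊕ Y)))) ⊕ (¬(Z ↔ (U ⊕ Z)) ∨ (U ∨ Z)) = F ⊕ F = F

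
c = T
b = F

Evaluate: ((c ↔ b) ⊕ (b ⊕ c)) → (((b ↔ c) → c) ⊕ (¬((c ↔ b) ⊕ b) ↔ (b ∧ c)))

T

c ↔ b = T ↔ F = F
b ⊕ c = F ⊕ T = T
(c ↔ b) ⊕ (b ⊕ c) = F ⊕ T = T
b ↔ c = F ↔ T = F
(b ↔ c) → c = F → T = T
c ↔ b = T ↔ F = F
(c ↔ b) ⊕ b = F ⊕ F = F
¬((c ↔ b) ⊕ b) = ¬F = T
b ∧ c = F ∧ T = F
¬((c ↔ b) ⊕ b) ↔ (b ∧ c) = T ↔ F = F
((b ↔ c) → c) ⊕ (¬((c ↔ b) ⊕ b) ↔ (b ∧ c)) = T ⊕ F = T
((c ↔ b) ⊕ (b ⊕ c)) → (((b ↔ c) → c) ⊕ (¬((c ↔ b) ⊕ b) ↔ (b ∧ c))) = T → T = T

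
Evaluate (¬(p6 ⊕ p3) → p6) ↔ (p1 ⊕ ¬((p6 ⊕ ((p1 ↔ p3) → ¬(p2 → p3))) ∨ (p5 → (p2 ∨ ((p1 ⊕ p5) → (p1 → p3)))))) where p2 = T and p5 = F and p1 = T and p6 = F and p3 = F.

F

p6 ⊕ p3 = F ⊕ F = F
¬(p6 ⊕ p3) = ¬F = T
¬(p6 ⊕ p3) → p6 = T → F = F
p1 ↔ p3 = T ↔ F = F
p2 → p3 = T → F = F
¬(p2 → p3) = ¬F = T
(p1 ↔ p3) → ¬(p2 → p3) = F → T = T
p6 ⊕ ((p1 ↔ p3) → ¬(p2 → p3)) = F ⊕ T = T
p1 ⊕ p5 = T ⊕ F = T
p1 → p3 = T → F = F
(p1 ⊕ p5) → (p1 → p3) = T → F = F
p2 ∨ ((p1 ⊕ p5) → (p1 → p3)) = T ∨ F = T
p5 → (p2 ∨ ((p1 ⊕ p5) → (p1 → p3))) = F → T = T
(p6 ⊕ ((p1 ↔ p3) → ¬(p2 → p3))) ∨ (p5 → (p2 ∨ ((p1 ⊕ p5) → (p1 → p3)))) = T ∨ T = T
¬((p6 ⊕ ((p1 ↔ p3) → ¬(p2 → p3))) ∨ (p5 → (p2 ∨ ((p1 ⊕ p5) → (p1 → p3))))) = ¬T = F
p1 ⊕ ¬((p6 ⊕ ((p1 ↔ p3) → ¬(p2 → p3))) ∨ (p5 → (p2 ∨ ((p1 ⊕ p5) → (p1 → p3))))) = T ⊕ F = T
(¬(p6 ⊕ p3) → p6) ↔ (p1 ⊕ ¬((p6 ⊕ ((p1 ↔ p3) → ¬(p2 → p3))) ∨ (p5 → (p2 ∨ ((p1 ⊕ p5) → (p1 → p3)))))) = F ↔ T = F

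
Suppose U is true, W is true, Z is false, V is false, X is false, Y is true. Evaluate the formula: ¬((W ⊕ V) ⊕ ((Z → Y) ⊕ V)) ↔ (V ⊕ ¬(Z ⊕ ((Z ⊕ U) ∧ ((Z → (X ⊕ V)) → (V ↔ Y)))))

W ⊕ V = True ⊕ False = True
Z → Y = False → True = True
(Z → Y) ⊕ V = True ⊕ False = True
(W ⊕ V) ⊕ ((Z → Y) ⊕ V) = True ⊕ True = False
¬((W ⊕ V) ⊕ ((Z → Y) ⊕ V)) = ¬False = True
Z ⊕ U = False ⊕ True = True
X ⊕ V = False ⊕ False = False
Z → (X ⊕ V) = False → False = True
V ↔ Y = False ↔ True = False
(Z → (X ⊕ V)) → (V ↔ Y) = True → False = False
(Z ⊕ U) ∧ ((Z → (X ⊕ V)) → (V ↔ Y)) = True ∧ False = False
Z ⊕ ((Z ⊕ U) ∧ ((Z → (X ⊕ V)) → (V ↔ Y))) = False ⊕ False = False
¬(Z ⊕ ((Z ⊕ U) ∧ ((Z → (X ⊕ V)) → (V ↔ Y)))) = ¬False = True
V ⊕ ¬(Z ⊕ ((Z ⊕ U) ∧ ((Z → (X ⊕ V)) → (V ↔ Y)))) = False ⊕ True = True
¬((W ⊕ V) ⊕ ((Z → Y) ⊕ V)) ↔ (V ⊕ ¬(Z ⊕ ((Z ⊕ U) ∧ ((Z → (X ⊕ V)) → (V ↔ Y))))) = True ↔ True = True

True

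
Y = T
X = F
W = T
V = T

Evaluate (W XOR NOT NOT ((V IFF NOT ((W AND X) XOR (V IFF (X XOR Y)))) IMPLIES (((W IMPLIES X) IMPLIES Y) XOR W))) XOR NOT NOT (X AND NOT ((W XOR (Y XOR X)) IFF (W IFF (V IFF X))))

W AND X = T AND F = F
X XOR Y = F XOR T = T
V IFF (X XOR Y) = T IFF T = T
(W AND X) XOR (V IFF (X XOR Y)) = F XOR T = T
NOT ((W AND X) XOR (V IFF (X XOR Y))) = NOT T = F
V IFF NOT ((W AND X) XOR (V IFF (X XOR Y))) = T IFF F = F
W IMPLIES X = T IMPLIES F = F
(W IMPLIES X) IMPLIES Y = F IMPLIES T = T
((W IMPLIES X) IMPLIES Y) XOR W = T XOR T = F
(V IFF NOT ((W AND X) XOR (V IFF (X XOR Y)))) IMPLIES (((W IMPLIES X) IMPLIES Y) XOR W) = F IMPLIES F = T
NOT ((V IFF NOT ((W AND X) XOR (V IFF (X XOR Y)))) IMPLIES (((W IMPLIES X) IMPLIES Y) XOR W)) = NOT T = F
NOT NOT ((V IFF NOT ((W AND X) XOR (V IFF (X XOR Y)))) IMPLIES (((W IMPLIES X) IMPLIES Y) XOR W)) = NOT F = T
W XOR NOT NOT ((V IFF NOT ((W AND X) XOR (V IFF (X XOR Y)))) IMPLIES (((W IMPLIES X) IMPLIES Y) XOR W)) = T XOR T = F
Y XOR X = T XOR F = T
W XOR (Y XOR X) = T XOR T = F
V IFF X = T IFF F = F
W IFF (V IFF X) = T IFF F = F
(W XOR (Y XOR X)) IFF (W IFF (V IFF X)) = F IFF F = T
NOT ((W XOR (Y XOR X)) IFF (W IFF (V IFF X))) = NOT T = F
X AND NOT ((W XOR (Y XOR X)) IFF (W IFF (V IFF X))) = F AND F = F
NOT (X AND NOT ((W XOR (Y XOR X)) IFF (W IFF (V IFF X)))) = NOT F = T
NOT NOT (X AND NOT ((W XOR (Y XOR X)) IFF (W IFF (V IFF X)))) = NOT T = F
(W XOR NOT NOT ((V IFF NOT ((W AND X) XOR (V IFF (X XOR Y)))) IMPLIES (((W IMPLIES X) IMPLIES Y) XOR W))) XOR NOT NOT (X AND NOT ((W XOR (Y XOR X)) IFF (W IFF (V IFF X)))) = F XOR F = F

F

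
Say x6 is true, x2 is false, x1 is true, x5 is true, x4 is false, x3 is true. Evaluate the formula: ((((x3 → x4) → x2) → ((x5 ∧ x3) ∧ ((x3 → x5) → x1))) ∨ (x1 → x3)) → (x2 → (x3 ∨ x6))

T

x3 → x4 = T → F = F
(x3 → x4) → x2 = F → F = T
x5 ∧ x3 = T ∧ T = T
x3 → x5 = T → T = T
(x3 → x5) → x1 = T → T = T
(x5 ∧ x3) ∧ ((x3 → x5) → x1) = T ∧ T = T
((x3 → x4) → x2) → ((x5 ∧ x3) ∧ ((x3 → x5) → x1)) = T → T = T
x1 → x3 = T → T = T
(((x3 → x4) → x2) → ((x5 ∧ x3) ∧ ((x3 → x5) → x1))) ∨ (x1 → x3) = T ∨ T = T
x3 ∨ x6 = T ∨ T = T
x2 → (x3 ∨ x6) = F → T = T
((((x3 → x4) → x2) → ((x5 ∧ x3) ∧ ((x3 → x5) → x1))) ∨ (x1 → x3)) → (x2 → (x3 ∨ x6)) = T → T = T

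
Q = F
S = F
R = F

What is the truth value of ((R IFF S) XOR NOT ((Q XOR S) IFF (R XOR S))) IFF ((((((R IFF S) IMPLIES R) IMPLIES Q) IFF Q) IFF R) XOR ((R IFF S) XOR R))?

F

R IFF S = F IFF F = T
Q XOR S = F XOR F = F
R XOR S = F XOR F = F
(Q XOR S) IFF (R XOR S) = F IFF F = T
NOT ((Q XOR S) IFF (R XOR S)) = NOT T = F
(R IFF S) XOR NOT ((Q XOR S) IFF (R XOR S)) = T XOR F = T
R IFF S = F IFF F = T
(R IFF S) IMPLIES R = T IMPLIES F = F
((R IFF S) IMPLIES R) IMPLIES Q = F IMPLIES F = T
(((R IFF S) IMPLIES R) IMPLIES Q) IFF Q = T IFF F = F
((((R IFF S) IMPLIES R) IMPLIES Q) IFF Q) IFF R = F IFF F = T
R IFF S = F IFF F = T
(R IFF S) XOR R = T XOR F = T
(((((R IFF S) IMPLIES R) IMPLIES Q) IFF Q) IFF R) XOR ((R IFF S) XOR R) = T XOR T = F
((R IFF S) XOR NOT ((Q XOR S) IFF (R XOR S))) IFF ((((((R IFF S) IMPLIES R) IMPLIES Q) IFF Q) IFF R) XOR ((R IFF S) XOR R)) = T IFF F = F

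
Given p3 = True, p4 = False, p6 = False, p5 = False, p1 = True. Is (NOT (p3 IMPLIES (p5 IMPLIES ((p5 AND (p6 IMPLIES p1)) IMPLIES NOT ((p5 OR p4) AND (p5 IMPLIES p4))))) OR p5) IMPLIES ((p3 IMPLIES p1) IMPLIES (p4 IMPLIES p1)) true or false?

True

Substituting p3=True, p4=False, p6=False, p5=False, p1=True:
p6 IMPLIES p1 = False IMPLIES True = True
p5 AND (p6 IMPLIES p1) = False AND True = False
p5 OR p4 = False OR False = False
p5 IMPLIES p4 = False IMPLIES False = True
(p5 OR p4) AND (p5 IMPLIES p4) = False AND True = False
NOT ((p5 OR p4) AND (p5 IMPLIES p4)) = NOT False = True
(p5 AND (p6 IMPLIES p1)) IMPLIES NOT ((p5 OR p4) AND (p5 IMPLIES p4)) = False IMPLIES True = True
p5 IMPLIES ((p5 AND (p6 IMPLIES p1)) IMPLIES NOT ((p5 OR p4) AND (p5 IMPLIES p4))) = False IMPLIES True = True
p3 IMPLIES (p5 IMPLIES ((p5 AND (p6 IMPLIES p1)) IMPLIES NOT ((p5 OR p4) AND (p5 IMPLIES p4)))) = True IMPLIES True = True
NOT (p3 IMPLIES (p5 IMPLIES ((p5 AND (p6 IMPLIES p1)) IMPLIES NOT ((p5 OR p4) AND (p5 IMPLIES p4))))) = NOT True = False
NOT (p3 IMPLIES (p5 IMPLIES ((p5 AND (p6 IMPLIES p1)) IMPLIES NOT ((p5 OR p4) AND (p5 IMPLIES p4))))) OR p5 = False OR False = False
p3 IMPLIES p1 = True IMPLIES True = True
p4 IMPLIES p1 = False IMPLIES True = True
(p3 IMPLIES p1) IMPLIES (p4 IMPLIES p1) = True IMPLIES True = True
(NOT (p3 IMPLIES (p5 IMPLIES ((p5 AND (p6 IMPLIES p1)) IMPLIES NOT ((p5 OR p4) AND (p5 IMPLIES p4))))) OR p5) IMPLIES ((p3 IMPLIES p1) IMPLIES (p4 IMPLIES p1)) = False IMPLIES True = True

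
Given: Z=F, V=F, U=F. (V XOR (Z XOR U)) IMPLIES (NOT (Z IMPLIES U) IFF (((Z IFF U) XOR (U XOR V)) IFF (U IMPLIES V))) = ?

Z XOR U = F XOR F = F
V XOR (Z XOR U) = F XOR F = F
Z IMPLIES U = F IMPLIES F = T
NOT (Z IMPLIES U) = NOT T = F
Z IFF U = F IFF F = T
U XOR V = F XOR F = F
(Z IFF U) XOR (U XOR V) = T XOR F = T
U IMPLIES V = F IMPLIES F = T
((Z IFF U) XOR (U XOR V)) IFF (U IMPLIES V) = T IFF T = T
NOT (Z IMPLIES U) IFF (((Z IFF U) XOR (U XOR V)) IFF (U IMPLIES V)) = F IFF T = F
(V XOR (Z XOR U)) IMPLIES (NOT (Z IMPLIES U) IFF (((Z IFF U) XOR (U XOR V)) IFF (U IMPLIES V))) = F IMPLIES F = T

T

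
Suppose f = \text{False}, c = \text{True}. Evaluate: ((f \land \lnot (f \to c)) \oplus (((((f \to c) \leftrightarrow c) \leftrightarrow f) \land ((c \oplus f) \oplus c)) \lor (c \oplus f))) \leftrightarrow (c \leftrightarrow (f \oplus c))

Substituting f=\text{False}, c=\text{True}:
f \to c = \text{False} \to \text{True} = \text{True}
\lnot (f \to c) = \lnot \text{True} = \text{False}
f \land \lnot (f \to c) = \text{False} \land \text{False} = \text{False}
f \to c = \text{False} \to \text{True} = \text{True}
(f \to c) \leftrightarrow c = \text{True} \leftrightarrow \text{True} = \text{True}
((f \to c) \leftrightarrow c) \leftrightarrow f = \text{True} \leftrightarrow \text{False} = \text{False}
c \oplus f = \text{True} \oplus \text{False} = \text{True}
(c \oplus f) \oplus c = \text{True} \oplus \text{True} = \text{False}
(((f \to c) \leftrightarrow c) \leftrightarrow f) \land ((c \oplus f) \oplus c) = \text{False} \land \text{False} = \text{False}
c \oplus f = \text{True} \oplus \text{False} = \text{True}
((((f \to c) \leftrightarrow c) \leftrightarrow f) \land ((c \oplus f) \oplus c)) \lor (c \oplus f) = \text{False} \lor \text{True} = \text{True}
(f \land \lnot (f \to c)) \oplus (((((f \to c) \leftrightarrow c) \leftrightarrow f) \land ((c \oplus f) \oplus c)) \lor (c \oplus f)) = \text{False} \oplus \text{True} = \text{True}
f \oplus c = \text{False} \oplus \text{True} = \text{True}
c \leftrightarrow (f \oplus c) = \text{True} \leftrightarrow \text{True} = \text{True}
((f \land \lnot (f \to c)) \oplus (((((f \to c) \leftrightarrow c) \leftrightarrow f) \land ((c \oplus f) \oplus c)) \lor (c \oplus f))) \leftrightarrow (c \leftrightarrow (f \oplus c)) = \text{True} \leftrightarrow \text{True} = \text{True}

\text{True}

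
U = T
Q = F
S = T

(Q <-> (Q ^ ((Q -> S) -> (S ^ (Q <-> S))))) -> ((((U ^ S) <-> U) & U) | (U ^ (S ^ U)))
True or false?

T

Substituting U=T, Q=F, S=T:
Q -> S = F -> T = T
Q <-> S = F <-> T = F
S ^ (Q <-> S) = T ^ F = T
(Q -> S) -> (S ^ (Q <-> S)) = T -> T = T
Q ^ ((Q -> S) -> (S ^ (Q <-> S))) = F ^ T = T
Q <-> (Q ^ ((Q -> S) -> (S ^ (Q <-> S)))) = F <-> T = F
U ^ S = T ^ T = F
(U ^ S) <-> U = F <-> T = F
((U ^ S) <-> U) & U = F & T = F
S ^ U = T ^ T = F
U ^ (S ^ U) = T ^ F = T
(((U ^ S) <-> U) & U) | (U ^ (S ^ U)) = F | T = T
(Q <-> (Q ^ ((Q -> S) -> (S ^ (Q <-> S))))) -> ((((U ^ S) <-> U) & U) | (U ^ (S ^ U))) = F -> T = T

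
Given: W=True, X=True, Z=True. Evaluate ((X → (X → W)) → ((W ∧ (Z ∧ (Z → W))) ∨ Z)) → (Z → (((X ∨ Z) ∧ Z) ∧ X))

X → W = True → True = True
X → (X → W) = True → True = True
Z → W = True → True = True
Z ∧ (Z → W) = True ∧ True = True
W ∧ (Z ∧ (Z → W)) = True ∧ True = True
(W ∧ (Z ∧ (Z → W))) ∨ Z = True ∨ True = True
(X → (X → W)) → ((W ∧ (Z ∧ (Z → W))) ∨ Z) = True → True = True
X ∨ Z = True ∨ True = True
(X ∨ Z) ∧ Z = True ∧ True = True
((X ∨ Z) ∧ Z) ∧ X = True ∧ True = True
Z → (((X ∨ Z) ∧ Z) ∧ X) = True → True = True
((X → (X → W)) → ((W ∧ (Z ∧ (Z → W))) ∨ Z)) → (Z → (((X ∨ Z) ∧ Z) ∧ X)) = True → True = True

True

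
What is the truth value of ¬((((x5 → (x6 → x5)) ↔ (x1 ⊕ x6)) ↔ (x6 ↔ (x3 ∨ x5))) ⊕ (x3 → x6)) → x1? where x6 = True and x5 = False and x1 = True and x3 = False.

Substituting x6=True, x5=False, x1=True, x3=False:
x6 → x5 = True → False = False
x5 → (x6 → x5) = False → False = True
x1 ⊕ x6 = True ⊕ True = False
(x5 → (x6 → x5)) ↔ (x1 ⊕ x6) = True ↔ False = False
x3 ∨ x5 = False ∨ False = False
x6 ↔ (x3 ∨ x5) = True ↔ False = False
((x5 → (x6 → x5)) ↔ (x1 ⊕ x6)) ↔ (x6 ↔ (x3 ∨ x5)) = False ↔ False = True
x3 → x6 = False → True = True
(((x5 → (x6 → x5)) ↔ (x1 ⊕ x6)) ↔ (x6 ↔ (x3 ∨ x5))) ⊕ (x3 → x6) = True ⊕ True = False
¬((((x5 → (x6 → x5)) ↔ (x1 ⊕ x6)) ↔ (x6 ↔ (x3 ∨ x5))) ⊕ (x3 → x6)) = ¬False = True
¬((((x5 → (x6 → x5)) ↔ (x1 ⊕ x6)) ↔ (x6 ↔ (x3 ∨ x5))) ⊕ (x3 → x6)) → x1 = True → True = True

True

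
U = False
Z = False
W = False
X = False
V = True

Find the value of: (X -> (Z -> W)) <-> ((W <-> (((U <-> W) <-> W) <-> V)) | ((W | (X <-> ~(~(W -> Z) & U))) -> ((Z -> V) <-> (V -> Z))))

True

Z -> W = False -> False = True
X -> (Z -> W) = False -> True = True
U <-> W = False <-> False = True
(U <-> W) <-> W = True <-> False = False
((U <-> W) <-> W) <-> V = False <-> True = False
W <-> (((U <-> W) <-> W) <-> V) = False <-> False = True
W -> Z = False -> False = True
~(W -> Z) = ~True = False
~(W -> Z) & U = False & False = False
~(~(W -> Z) & U) = ~False = True
X <-> ~(~(W -> Z) & U) = False <-> True = False
W | (X <-> ~(~(W -> Z) & U)) = False | False = False
Z -> V = False -> True = True
V -> Z = True -> False = False
(Z -> V) <-> (V -> Z) = True <-> False = False
(W | (X <-> ~(~(W -> Z) & U))) -> ((Z -> V) <-> (V -> Z)) = False -> False = True
(W <-> (((U <-> W) <-> W) <-> V)) | ((W | (X <-> ~(~(W -> Z) & U))) -> ((Z -> V) <-> (V -> Z))) = True | True = True
(X -> (Z -> W)) <-> ((W <-> (((U <-> W) <-> W) <-> V)) | ((W | (X <-> ~(~(W -> Z) & U))) -> ((Z -> V) <-> (V -> Z)))) = True <-> True = True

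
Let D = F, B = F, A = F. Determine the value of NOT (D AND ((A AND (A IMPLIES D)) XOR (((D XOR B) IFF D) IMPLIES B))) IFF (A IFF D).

T

A IMPLIES D = F IMPLIES F = T
A AND (A IMPLIES D) = F AND T = F
D XOR B = F XOR F = F
(D XOR B) IFF D = F IFF F = T
((D XOR B) IFF D) IMPLIES B = T IMPLIES F = F
(A AND (A IMPLIES D)) XOR (((D XOR B) IFF D) IMPLIES B) = F XOR F = F
D AND ((A AND (A IMPLIES D)) XOR (((D XOR B) IFF D) IMPLIES B)) = F AND F = F
NOT (D AND ((A AND (A IMPLIES D)) XOR (((D XOR B) IFF D) IMPLIES B))) = NOT F = T
A IFF D = F IFF F = T
NOT (D AND ((A AND (A IMPLIES D)) XOR (((D XOR B) IFF D) IMPLIES B))) IFF (A IFF D) = T IFF T = T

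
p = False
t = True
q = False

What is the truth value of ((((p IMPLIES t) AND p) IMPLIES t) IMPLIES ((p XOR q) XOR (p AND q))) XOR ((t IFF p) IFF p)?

p IMPLIES t = False IMPLIES True = True
(p IMPLIES t) AND p = True AND False = False
((p IMPLIES t) AND p) IMPLIES t = False IMPLIES True = True
p XOR q = False XOR False = False
p AND q = False AND False = False
(p XOR q) XOR (p AND q) = False XOR False = False
(((p IMPLIES t) AND p) IMPLIES t) IMPLIES ((p XOR q) XOR (p AND q)) = True IMPLIES False = False
t IFF p = True IFF False = False
(t IFF p) IFF p = False IFF False = True
((((p IMPLIES t) AND p) IMPLIES t) IMPLIES ((p XOR q) XOR (p AND q))) XOR ((t IFF p) IFF p) = False XOR True = True

True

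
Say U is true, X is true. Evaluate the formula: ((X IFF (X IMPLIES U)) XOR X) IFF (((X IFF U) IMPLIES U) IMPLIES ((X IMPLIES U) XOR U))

T

Substituting U=T, X=T:
X IMPLIES U = T IMPLIES T = T
X IFF (X IMPLIES U) = T IFF T = T
(X IFF (X IMPLIES U)) XOR X = T XOR T = F
X IFF U = T IFF T = T
(X IFF U) IMPLIES U = T IMPLIES T = T
X IMPLIES U = T IMPLIES T = T
(X IMPLIES U) XOR U = T XOR T = F
((X IFF U) IMPLIES U) IMPLIES ((X IMPLIES U) XOR U) = T IMPLIES F = F
((X IFF (X IMPLIES U)) XOR X) IFF (((X IFF U) IMPLIES U) IMPLIES ((X IMPLIES U) XOR U)) = F IFF F = T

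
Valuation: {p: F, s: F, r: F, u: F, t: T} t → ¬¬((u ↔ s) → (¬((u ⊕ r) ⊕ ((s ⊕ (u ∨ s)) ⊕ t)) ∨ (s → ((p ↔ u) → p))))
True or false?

Substituting p=F, s=F, r=F, u=F, t=T:
u ↔ s = F ↔ F = T
u ⊕ r = F ⊕ F = F
u ∨ s = F ∨ F = F
s ⊕ (u ∨ s) = F ⊕ F = F
(s ⊕ (u ∨ s)) ⊕ t = F ⊕ T = T
(u ⊕ r) ⊕ ((s ⊕ (u ∨ s)) ⊕ t) = F ⊕ T = T
¬((u ⊕ r) ⊕ ((s ⊕ (u ∨ s)) ⊕ t)) = ¬T = F
p ↔ u = F ↔ F = T
(p ↔ u) → p = T → F = F
s → ((p ↔ u) → p) = F → F = T
¬((u ⊕ r) ⊕ ((s ⊕ (u ∨ s)) ⊕ t)) ∨ (s → ((p ↔ u) → p)) = F ∨ T = T
(u ↔ s) → (¬((u ⊕ r) ⊕ ((s ⊕ (u ∨ s)) ⊕ t)) ∨ (s → ((p ↔ u) → p))) = T → T = T
¬((u ↔ s) → (¬((u ⊕ r) ⊕ ((s ⊕ (u ∨ s)) ⊕ t)) ∨ (s → ((p ↔ u) → p)))) = ¬T = F
¬¬((u ↔ s) → (¬((u ⊕ r) ⊕ ((s ⊕ (u ∨ s)) ⊕ t)) ∨ (s → ((p ↔ u) → p)))) = ¬F = T
t → ¬¬((u ↔ s) → (¬((u ⊕ r) ⊕ ((s ⊕ (u ∨ s)) ⊕ t)) ∨ (s → ((p ↔ u) → p)))) = T → T = T

T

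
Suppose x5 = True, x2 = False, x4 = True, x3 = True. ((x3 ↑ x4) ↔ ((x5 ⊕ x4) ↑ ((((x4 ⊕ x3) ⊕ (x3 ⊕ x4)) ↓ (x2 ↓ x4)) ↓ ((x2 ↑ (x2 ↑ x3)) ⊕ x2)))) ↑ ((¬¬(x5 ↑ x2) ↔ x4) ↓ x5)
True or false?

x3 ↑ x4 = True ↑ True = False
x5 ⊕ x4 = True ⊕ True = False
x4 ⊕ x3 = True ⊕ True = False
x3 ⊕ x4 = True ⊕ True = False
(x4 ⊕ x3) ⊕ (x3 ⊕ x4) = False ⊕ False = False
x2 ↓ x4 = False ↓ True = False
((x4 ⊕ x3) ⊕ (x3 ⊕ x4)) ↓ (x2 ↓ x4) = False ↓ False = True
x2 ↑ x3 = False ↑ True = True
x2 ↑ (x2 ↑ x3) = False ↑ True = True
(x2 ↑ (x2 ↑ x3)) ⊕ x2 = True ⊕ False = True
(((x4 ⊕ x3) ⊕ (x3 ⊕ x4)) ↓ (x2 ↓ x4)) ↓ ((x2 ↑ (x2 ↑ x3)) ⊕ x2) = True ↓ True = False
(x5 ⊕ x4) ↑ ((((x4 ⊕ x3) ⊕ (x3 ⊕ x4)) ↓ (x2 ↓ x4)) ↓ ((x2 ↑ (x2 ↑ x3)) ⊕ x2)) = False ↑ False = True
(x3 ↑ x4) ↔ ((x5 ⊕ x4) ↑ ((((x4 ⊕ x3) ⊕ (x3 ⊕ x4)) ↓ (x2 ↓ x4)) ↓ ((x2 ↑ (x2 ↑ x3)) ⊕ x2))) = False ↔ True = False
x5 ↑ x2 = True ↑ False = True
¬(x5 ↑ x2) = ¬True = False
¬¬(x5 ↑ x2) = ¬False = True
¬¬(x5 ↑ x2) ↔ x4 = True ↔ True = True
(¬¬(x5 ↑ x2) ↔ x4) ↓ x5 = True ↓ True = False
((x3 ↑ x4) ↔ ((x5 ⊕ x4) ↑ ((((x4 ⊕ x3) ⊕ (x3 ⊕ x4)) ↓ (x2 ↓ x4)) ↓ ((x2 ↑ (x2 ↑ x3)) ⊕ x2)))) ↑ ((¬¬(x5 ↑ x2) ↔ x4) ↓ x5) = False ↑ False = True

True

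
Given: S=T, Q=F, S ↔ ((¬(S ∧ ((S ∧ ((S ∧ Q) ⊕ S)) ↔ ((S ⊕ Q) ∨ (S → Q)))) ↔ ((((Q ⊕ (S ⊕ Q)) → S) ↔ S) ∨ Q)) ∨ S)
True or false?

T

S ∧ Q = T ∧ F = F
(S ∧ Q) ⊕ S = F ⊕ T = T
S ∧ ((S ∧ Q) ⊕ S) = T ∧ T = T
S ⊕ Q = T ⊕ F = T
S → Q = T → F = F
(S ⊕ Q) ∨ (S → Q) = T ∨ F = T
(S ∧ ((S ∧ Q) ⊕ S)) ↔ ((S ⊕ Q) ∨ (S → Q)) = T ↔ T = T
S ∧ ((S ∧ ((S ∧ Q) ⊕ S)) ↔ ((S ⊕ Q) ∨ (S → Q))) = T ∧ T = T
¬(S ∧ ((S ∧ ((S ∧ Q) ⊕ S)) ↔ ((S ⊕ Q) ∨ (S → Q)))) = ¬T = F
S ⊕ Q = T ⊕ F = T
Q ⊕ (S ⊕ Q) = F ⊕ T = T
(Q ⊕ (S ⊕ Q)) → S = T → T = T
((Q ⊕ (S ⊕ Q)) → S) ↔ S = T ↔ T = T
(((Q ⊕ (S ⊕ Q)) → S) ↔ S) ∨ Q = T ∨ F = T
¬(S ∧ ((S ∧ ((S ∧ Q) ⊕ S)) ↔ ((S ⊕ Q) ∨ (S → Q)))) ↔ ((((Q ⊕ (S ⊕ Q)) → S) ↔ S) ∨ Q) = F ↔ T = F
(¬(S ∧ ((S ∧ ((S ∧ Q) ⊕ S)) ↔ ((S ⊕ Q) ∨ (S → Q)))) ↔ ((((Q ⊕ (S ⊕ Q)) → S) ↔ S) ∨ Q)) ∨ S = F ∨ T = T
S ↔ ((¬(S ∧ ((S ∧ ((S ∧ Q) ⊕ S)) ↔ ((S ⊕ Q) ∨ (S → Q)))) ↔ ((((Q ⊕ (S ⊕ Q)) → S) ↔ S) ∨ Q)) ∨ S) = T ↔ T = T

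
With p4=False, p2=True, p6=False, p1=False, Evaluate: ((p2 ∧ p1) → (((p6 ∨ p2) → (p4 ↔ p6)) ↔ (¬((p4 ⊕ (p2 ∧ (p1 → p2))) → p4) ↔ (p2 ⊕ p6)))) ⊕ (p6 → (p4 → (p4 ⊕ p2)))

False

p2 ∧ p1 = True ∧ False = False
p6 ∨ p2 = False ∨ True = True
p4 ↔ p6 = False ↔ False = True
(p6 ∨ p2) → (p4 ↔ p6) = True → True = True
p1 → p2 = False → True = True
p2 ∧ (p1 → p2) = True ∧ True = True
p4 ⊕ (p2 ∧ (p1 → p2)) = False ⊕ True = True
(p4 ⊕ (p2 ∧ (p1 → p2))) → p4 = True → False = False
¬((p4 ⊕ (p2 ∧ (p1 → p2))) → p4) = ¬False = True
p2 ⊕ p6 = True ⊕ False = True
¬((p4 ⊕ (p2 ∧ (p1 → p2))) → p4) ↔ (p2 ⊕ p6) = True ↔ True = True
((p6 ∨ p2) → (p4 ↔ p6)) ↔ (¬((p4 ⊕ (p2 ∧ (p1 → p2))) → p4) ↔ (p2 ⊕ p6)) = True ↔ True = True
(p2 ∧ p1) → (((p6 ∨ p2) → (p4 ↔ p6)) ↔ (¬((p4 ⊕ (p2 ∧ (p1 → p2))) → p4) ↔ (p2 ⊕ p6))) = False → True = True
p4 ⊕ p2 = False ⊕ True = True
p4 → (p4 ⊕ p2) = False → True = True
p6 → (p4 → (p4 ⊕ p2)) = False → True = True
((p2 ∧ p1) → (((p6 ∨ p2) → (p4 ↔ p6)) ↔ (¬((p4 ⊕ (p2 ∧ (p1 → p2))) → p4) ↔ (p2 ⊕ p6)))) ⊕ (p6 → (p4 → (p4 ⊕ p2))) = True ⊕ True = False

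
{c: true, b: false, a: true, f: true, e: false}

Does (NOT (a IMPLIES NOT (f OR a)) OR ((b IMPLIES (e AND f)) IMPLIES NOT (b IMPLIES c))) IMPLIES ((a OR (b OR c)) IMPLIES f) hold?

true

f OR a = true OR true = true
NOT (f OR a) = NOT true = false
a IMPLIES NOT (f OR a) = true IMPLIES false = false
NOT (a IMPLIES NOT (f OR a)) = NOT false = true
e AND f = false AND true = false
b IMPLIES (e AND f) = false IMPLIES false = true
b IMPLIES c = false IMPLIES true = true
NOT (b IMPLIES c) = NOT true = false
(b IMPLIES (e AND f)) IMPLIES NOT (b IMPLIES c) = true IMPLIES false = false
NOT (a IMPLIES NOT (f OR a)) OR ((b IMPLIES (e AND f)) IMPLIES NOT (b IMPLIES c)) = true OR false = true
b OR c = false OR true = true
a OR (b OR c) = true OR true = true
(a OR (b OR c)) IMPLIES f = true IMPLIES true = true
(NOT (a IMPLIES NOT (f OR a)) OR ((b IMPLIES (e AND f)) IMPLIES NOT (b IMPLIES c))) IMPLIES ((a OR (b OR c)) IMPLIES f) = true IMPLIES true = true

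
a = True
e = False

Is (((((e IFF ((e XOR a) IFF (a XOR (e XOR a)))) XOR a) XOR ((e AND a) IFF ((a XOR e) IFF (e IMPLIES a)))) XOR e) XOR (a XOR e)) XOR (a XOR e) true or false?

False

e XOR a = False XOR True = True
e XOR a = False XOR True = True
a XOR (e XOR a) = True XOR True = False
(e XOR a) IFF (a XOR (e XOR a)) = True IFF False = False
e IFF ((e XOR a) IFF (a XOR (e XOR a))) = False IFF False = True
(e IFF ((e XOR a) IFF (a XOR (e XOR a)))) XOR a = True XOR True = False
e AND a = False AND True = False
a XOR e = True XOR False = True
e IMPLIES a = False IMPLIES True = True
(a XOR e) IFF (e IMPLIES a) = True IFF True = True
(e AND a) IFF ((a XOR e) IFF (e IMPLIES a)) = False IFF True = False
((e IFF ((e XOR a) IFF (a XOR (e XOR a)))) XOR a) XOR ((e AND a) IFF ((a XOR e) IFF (e IMPLIES a))) = False XOR False = False
(((e IFF ((e XOR a) IFF (a XOR (e XOR a)))) XOR a) XOR ((e AND a) IFF ((a XOR e) IFF (e IMPLIES a)))) XOR e = False XOR False = False
a XOR e = True XOR False = True
((((e IFF ((e XOR a) IFF (a XOR (e XOR a)))) XOR a) XOR ((e AND a) IFF ((a XOR e) IFF (e IMPLIES a)))) XOR e) XOR (a XOR e) = False XOR True = True
a XOR e = True XOR False = True
(((((e IFF ((e XOR a) IFF (a XOR (e XOR a)))) XOR a) XOR ((e AND a) IFF ((a XOR e) IFF (e IMPLIES a)))) XOR e) XOR (a XOR e)) XOR (a XOR e) = True XOR True = False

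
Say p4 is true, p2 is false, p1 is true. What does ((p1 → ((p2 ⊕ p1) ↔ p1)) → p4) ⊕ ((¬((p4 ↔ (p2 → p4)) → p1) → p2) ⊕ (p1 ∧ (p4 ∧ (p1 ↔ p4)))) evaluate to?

p2 ⊕ p1 = F ⊕ T = T
(p2 ⊕ p1) ↔ p1 = T ↔ T = T
p1 → ((p2 ⊕ p1) ↔ p1) = T → T = T
(p1 → ((p2 ⊕ p1) ↔ p1)) → p4 = T → T = T
p2 → p4 = F → T = T
p4 ↔ (p2 → p4) = T ↔ T = T
(p4 ↔ (p2 → p4)) → p1 = T → T = T
¬((p4 ↔ (p2 → p4)) → p1) = ¬T = F
¬((p4 ↔ (p2 → p4)) → p1) → p2 = F → F = T
p1 ↔ p4 = T ↔ T = T
p4 ∧ (p1 ↔ p4) = T ∧ T = T
p1 ∧ (p4 ∧ (p1 ↔ p4)) = T ∧ T = T
(¬((p4 ↔ (p2 → p4)) → p1) → p2) ⊕ (p1 ∧ (p4 ∧ (p1 ↔ p4))) = T ⊕ T = F
((p1 → ((p2 ⊕ p1) ↔ p1)) → p4) ⊕ ((¬((p4 ↔ (p2 → p4)) → p1) → p2) ⊕ (p1 ∧ (p4 ∧ (p1 ↔ p4)))) = T ⊕ F = T

T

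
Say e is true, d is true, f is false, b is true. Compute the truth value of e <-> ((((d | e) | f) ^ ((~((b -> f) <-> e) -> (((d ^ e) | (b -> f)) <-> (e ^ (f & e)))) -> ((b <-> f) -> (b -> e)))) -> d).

1

d | e = 1 | 1 = 1
(d | e) | f = 1 | 0 = 1
b -> f = 1 -> 0 = 0
(b -> f) <-> e = 0 <-> 1 = 0
~((b -> f) <-> e) = ~0 = 1
d ^ e = 1 ^ 1 = 0
b -> f = 1 -> 0 = 0
(d ^ e) | (b -> f) = 0 | 0 = 0
f & e = 0 & 1 = 0
e ^ (f & e) = 1 ^ 0 = 1
((d ^ e) | (b -> f)) <-> (e ^ (f & e)) = 0 <-> 1 = 0
~((b -> f) <-> e) -> (((d ^ e) | (b -> f)) <-> (e ^ (f & e))) = 1 -> 0 = 0
b <-> f = 1 <-> 0 = 0
b -> e = 1 -> 1 = 1
(b <-> f) -> (b -> e) = 0 -> 1 = 1
(~((b -> f) <-> e) -> (((d ^ e) | (b -> f)) <-> (e ^ (f & e)))) -> ((b <-> f) -> (b -> e)) = 0 -> 1 = 1
((d | e) | f) ^ ((~((b -> f) <-> e) -> (((d ^ e) | (b -> f)) <-> (e ^ (f & e)))) -> ((b <-> f) -> (b -> e))) = 1 ^ 1 = 0
(((d | e) | f) ^ ((~((b -> f) <-> e) -> (((d ^ e) | (b -> f)) <-> (e ^ (f & e)))) -> ((b <-> f) -> (b -> e)))) -> d = 0 -> 1 = 1
e <-> ((((d | e) | f) ^ ((~((b -> f) <-> e) -> (((d ^ e) | (b -> f)) <-> (e ^ (f & e)))) -> ((b <-> f) -> (b -> e)))) -> d) = 1 <-> 1 = 1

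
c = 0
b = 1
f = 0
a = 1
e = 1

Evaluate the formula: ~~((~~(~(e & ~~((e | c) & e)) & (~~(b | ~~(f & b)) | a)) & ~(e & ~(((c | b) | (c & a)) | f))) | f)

0

e | c = 1 | 0 = 1
(e | c) & e = 1 & 1 = 1
~((e | c) & e) = ~1 = 0
~~((e | c) & e) = ~0 = 1
e & ~~((e | c) & e) = 1 & 1 = 1
~(e & ~~((e | c) & e)) = ~1 = 0
f & b = 0 & 1 = 0
~(f & b) = ~0 = 1
~~(f & b) = ~1 = 0
b | ~~(f & b) = 1 | 0 = 1
~(b | ~~(f & b)) = ~1 = 0
~~(b | ~~(f & b)) = ~0 = 1
~~(b | ~~(f & b)) | a = 1 | 1 = 1
~(e & ~~((e | c) & e)) & (~~(b | ~~(f & b)) | a) = 0 & 1 = 0
~(~(e & ~~((e | c) & e)) & (~~(b | ~~(f & b)) | a)) = ~0 = 1
~~(~(e & ~~((e | c) & e)) & (~~(b | ~~(f & b)) | a)) = ~1 = 0
c | b = 0 | 1 = 1
c & a = 0 & 1 = 0
(c | b) | (c & a) = 1 | 0 = 1
((c | b) | (c & a)) | f = 1 | 0 = 1
~(((c | b) | (c & a)) | f) = ~1 = 0
e & ~(((c | b) | (c & a)) | f) = 1 & 0 = 0
~(e & ~(((c | b) | (c & a)) | f)) = ~0 = 1
~~(~(e & ~~((e | c) & e)) & (~~(b | ~~(f & b)) | a)) & ~(e & ~(((c | b) | (c & a)) | f)) = 0 & 1 = 0
(~~(~(e & ~~((e | c) & e)) & (~~(b | ~~(f & b)) | a)) & ~(e & ~(((c | b) | (c & a)) | f))) | f = 0 | 0 = 0
~((~~(~(e & ~~((e | c) & e)) & (~~(b | ~~(f & b)) | a)) & ~(e & ~(((c | b) | (c & a)) | f))) | f) = ~0 = 1
~~((~~(~(e & ~~((e | c) & e)) & (~~(b | ~~(f & b)) | a)) & ~(e & ~(((c | b) | (c & a)) | f))) | f) = ~1 = 0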